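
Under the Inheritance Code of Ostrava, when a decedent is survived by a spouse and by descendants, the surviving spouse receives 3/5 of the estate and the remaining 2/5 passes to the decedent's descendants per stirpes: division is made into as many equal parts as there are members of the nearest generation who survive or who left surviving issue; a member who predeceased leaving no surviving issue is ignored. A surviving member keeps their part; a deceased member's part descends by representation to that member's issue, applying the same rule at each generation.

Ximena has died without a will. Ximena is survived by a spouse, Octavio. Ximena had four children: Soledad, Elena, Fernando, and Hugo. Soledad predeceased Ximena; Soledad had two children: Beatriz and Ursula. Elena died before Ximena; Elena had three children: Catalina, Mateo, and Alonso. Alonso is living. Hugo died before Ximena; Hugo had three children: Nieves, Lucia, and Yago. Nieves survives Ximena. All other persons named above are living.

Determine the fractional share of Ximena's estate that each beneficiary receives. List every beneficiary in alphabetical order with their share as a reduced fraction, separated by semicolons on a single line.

Octavio, as surviving spouse, takes 3/5.
The remaining 2/5 passes to Ximena's descendants per stirpes.
The 2/5 is divided into 4 equal shares of 1/10 among Soledad, Elena, Fernando, Hugo.
Soledad predeceased; the 1/10 allotted to Soledad's branch passes to Soledad's issue by representation.
The 1/10 is divided into 2 equal shares of 1/20 among Beatriz, Ursula.
Beatriz is living and takes 1/20.
Ursula is living and takes 1/20.
Elena predeceased; the 1/10 allotted to Elena's branch passes to Elena's issue by representation.
The 1/10 is divided into 3 equal shares of 1/30 among Catalina, Mateo, Alonso.
Catalina is living and takes 1/30.
Mateo is living and takes 1/30.
Alonso is living and takes 1/30.
Fernando is living and takes 1/10.
Hugo predeceased; the 1/10 allotted to Hugo's branch passes to Hugo's issue by representation.
The 1/10 is divided into 3 equal shares of 1/30 among Nieves, Lucia, Yago.
Nieves is living and takes 1/30.
Lucia is living and takes 1/30.
Yago is living and takes 1/30.

Alonso 1/30; Beatriz 1/20; Catalina 1/30; Fernando 1/10; Lucia 1/30; Mateo 1/30; Nieves 1/30; Octavio 3/5; Ursula 1/20; Yago 1/30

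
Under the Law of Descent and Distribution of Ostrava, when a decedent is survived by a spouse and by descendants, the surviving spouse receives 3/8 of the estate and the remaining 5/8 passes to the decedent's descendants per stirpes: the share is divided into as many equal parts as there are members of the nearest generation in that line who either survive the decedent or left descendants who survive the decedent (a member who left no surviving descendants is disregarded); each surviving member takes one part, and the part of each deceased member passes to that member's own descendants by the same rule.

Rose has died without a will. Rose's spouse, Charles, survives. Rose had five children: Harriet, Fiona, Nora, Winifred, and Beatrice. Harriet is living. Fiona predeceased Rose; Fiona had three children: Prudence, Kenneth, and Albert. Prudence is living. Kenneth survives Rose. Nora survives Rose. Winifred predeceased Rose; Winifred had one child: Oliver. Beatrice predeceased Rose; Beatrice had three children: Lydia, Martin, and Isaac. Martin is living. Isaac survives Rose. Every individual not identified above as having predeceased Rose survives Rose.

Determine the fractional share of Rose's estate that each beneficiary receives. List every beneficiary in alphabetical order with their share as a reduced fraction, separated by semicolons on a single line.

Charles, as surviving spouse, takes 3/8.
The remaining 5/8 passes to Rose's descendants per stirpes.
The 5/8 is divided into 5 equal shares of 1/8 among Harriet, Fiona, Nora, Winifred, Beatrice.
Harriet is living and takes 1/8.
Fiona predeceased; the 1/8 allotted to Fiona's branch passes to Fiona's issue by representation.
The 1/8 is divided into 3 equal shares of 1/24 among Prudence, Kenneth, Albert.
Prudence is living and takes 1/24.
Kenneth is living and takes 1/24.
Albert is living and takes 1/24.
Nora is living and takes 1/8.
Winifred predeceased; the 1/8 allotted to Winifred's branch passes to Winifred's issue by representation.
Oliver is the sole taker at this level and receives the full 1/8.
Beatrice predeceased; the 1/8 allotted to Beatrice's branch passes to Beatrice's issue by representation.
The 1/8 is divided into 3 equal shares of 1/24 among Lydia, Martin, Isaac.
Lydia is living and takes 1/24.
Martin is living and takes 1/24.
Isaac is living and takes 1/24.

Albert 1/24; Charles 3/8; Harriet 1/8; Isaac 1/24; Kenneth 1/24; Lydia 1/24; Martin 1/24; Nora 1/8; Oliver 1/8; Prudence 1/24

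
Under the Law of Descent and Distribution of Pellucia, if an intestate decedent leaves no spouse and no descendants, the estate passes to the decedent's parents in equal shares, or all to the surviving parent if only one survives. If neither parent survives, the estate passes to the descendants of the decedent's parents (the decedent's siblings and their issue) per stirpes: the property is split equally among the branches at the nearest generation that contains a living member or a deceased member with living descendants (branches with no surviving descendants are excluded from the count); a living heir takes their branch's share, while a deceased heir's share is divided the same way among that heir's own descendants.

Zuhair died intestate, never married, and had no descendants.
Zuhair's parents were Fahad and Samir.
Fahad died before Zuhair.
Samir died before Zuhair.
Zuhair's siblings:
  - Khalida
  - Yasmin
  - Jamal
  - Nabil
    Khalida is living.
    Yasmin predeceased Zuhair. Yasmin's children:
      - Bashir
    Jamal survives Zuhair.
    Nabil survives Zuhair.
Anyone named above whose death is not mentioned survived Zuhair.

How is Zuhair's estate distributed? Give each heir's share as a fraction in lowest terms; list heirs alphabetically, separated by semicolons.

Bashir 1/4; Jamal 1/4; Khalida 1/4; Nabil 1/4

Neither parent survives and there are no descendants, so the estate passes to Zuhair's siblings and their issue per stirpes.
The estate is divided into 4 equal shares of 1/4 among Khalida, Yasmin, Jamal, Nabil.
Khalida is living and takes 1/4.
Yasmin predeceased; the 1/4 allotted to Yasmin's branch passes to Yasmin's issue by representation.
Bashir is the sole taker at this level and receives the full 1/4.
Jamal is living and takes 1/4.
Nabil is living and takes 1/4.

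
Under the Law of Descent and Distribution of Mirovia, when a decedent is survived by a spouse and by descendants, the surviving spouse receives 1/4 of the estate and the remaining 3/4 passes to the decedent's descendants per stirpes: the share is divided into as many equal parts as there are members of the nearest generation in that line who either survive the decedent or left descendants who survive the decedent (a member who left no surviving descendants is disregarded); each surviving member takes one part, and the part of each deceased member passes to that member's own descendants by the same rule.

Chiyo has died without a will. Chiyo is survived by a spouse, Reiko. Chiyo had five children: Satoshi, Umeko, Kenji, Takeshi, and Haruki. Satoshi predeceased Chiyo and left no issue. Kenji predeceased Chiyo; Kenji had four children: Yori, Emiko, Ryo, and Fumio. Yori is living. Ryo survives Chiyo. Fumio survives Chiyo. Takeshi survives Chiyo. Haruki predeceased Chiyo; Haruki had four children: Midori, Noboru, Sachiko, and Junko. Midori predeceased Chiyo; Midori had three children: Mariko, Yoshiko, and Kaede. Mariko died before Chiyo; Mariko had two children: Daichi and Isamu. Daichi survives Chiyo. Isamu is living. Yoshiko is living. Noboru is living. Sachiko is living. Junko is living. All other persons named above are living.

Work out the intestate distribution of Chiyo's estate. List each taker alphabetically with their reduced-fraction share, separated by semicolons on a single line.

Daichi 1/128; Emiko 3/64; Fumio 3/64; Isamu 1/128; Junko 3/64; Kaede 1/64; Noboru 3/64; Reiko 1/4; Ryo 3/64; Sachiko 3/64; Takeshi 3/16; Umeko 3/16; Yori 3/64; Yoshiko 1/64

Reiko, as surviving spouse, takes 1/4.
The remaining 3/4 passes to Chiyo's descendants per stirpes.
Satoshi left no surviving issue, so that branch lapses and is disregarded.
The 3/4 is divided into 4 equal shares of 3/16 among Umeko, Kenji, Takeshi, Haruki.
Umeko is living and takes 3/16.
Kenji predeceased; the 3/16 allotted to Kenji's branch passes to Kenji's issue by representation.
The 3/16 is divided into 4 equal shares of 3/64 among Yori, Emiko, Ryo, Fumio.
Yori is living and takes 3/64.
Emiko is living and takes 3/64.
Ryo is living and takes 3/64.
Fumio is living and takes 3/64.
Takeshi is living and takes 3/16.
Haruki predeceased; the 3/16 allotted to Haruki's branch passes to Haruki's issue by representation.
The 3/16 is divided into 4 equal shares of 3/64 among Midori, Noboru, Sachiko, Junko.
Midori predeceased; the 3/64 allotted to Midori's branch passes to Midori's issue by representation.
The 3/64 is divided into 3 equal shares of 1/64 among Mariko, Yoshiko, Kaede.
Mariko predeceased; the 1/64 allotted to Mariko's branch passes to Mariko's issue by representation.
The 1/64 is divided into 2 equal shares of 1/128 among Daichi, Isamu.
Daichi is living and takes 1/128.
Isamu is living and takes 1/128.
Yoshiko is living and takes 1/64.
Kaede is living and takes 1/64.
Noboru is living and takes 3/64.
Sachiko is living and takes 3/64.
Junko is living and takes 3/64.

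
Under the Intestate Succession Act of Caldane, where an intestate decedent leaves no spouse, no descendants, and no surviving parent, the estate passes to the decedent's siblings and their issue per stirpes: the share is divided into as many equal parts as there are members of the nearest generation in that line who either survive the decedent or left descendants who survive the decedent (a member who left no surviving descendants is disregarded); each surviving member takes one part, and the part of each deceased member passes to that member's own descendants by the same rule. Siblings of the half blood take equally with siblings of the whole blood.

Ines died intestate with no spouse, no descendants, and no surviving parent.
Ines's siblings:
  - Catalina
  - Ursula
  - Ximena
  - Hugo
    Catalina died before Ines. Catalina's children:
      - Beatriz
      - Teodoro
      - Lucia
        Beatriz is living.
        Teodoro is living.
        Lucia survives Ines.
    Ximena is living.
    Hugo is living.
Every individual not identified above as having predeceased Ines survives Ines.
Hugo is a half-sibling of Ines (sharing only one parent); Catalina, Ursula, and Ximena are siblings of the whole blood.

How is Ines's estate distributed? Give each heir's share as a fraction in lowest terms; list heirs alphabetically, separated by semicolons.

No spouse, descendants, or parent survives, so the estate passes to Ines's siblings per stirpes.
Half-blood and whole-blood siblings take equally under the stated rule.
The estate is divided into 4 equal shares of 1/4 among Catalina, Ursula, Ximena, Hugo.
Catalina predeceased; the 1/4 allotted to Catalina's branch passes to Catalina's issue by representation.
The 1/4 is divided into 3 equal shares of 1/12 among Beatriz, Teodoro, Lucia.
Beatriz is living and takes 1/12.
Teodoro is living and takes 1/12.
Lucia is living and takes 1/12.
Ursula is living and takes 1/4.
Ximena is living and takes 1/4.
Hugo is living and takes 1/4.

Beatriz 1/12; Hugo 1/4; Lucia 1/12; Teodoro 1/12; Ursula 1/4; Ximena 1/4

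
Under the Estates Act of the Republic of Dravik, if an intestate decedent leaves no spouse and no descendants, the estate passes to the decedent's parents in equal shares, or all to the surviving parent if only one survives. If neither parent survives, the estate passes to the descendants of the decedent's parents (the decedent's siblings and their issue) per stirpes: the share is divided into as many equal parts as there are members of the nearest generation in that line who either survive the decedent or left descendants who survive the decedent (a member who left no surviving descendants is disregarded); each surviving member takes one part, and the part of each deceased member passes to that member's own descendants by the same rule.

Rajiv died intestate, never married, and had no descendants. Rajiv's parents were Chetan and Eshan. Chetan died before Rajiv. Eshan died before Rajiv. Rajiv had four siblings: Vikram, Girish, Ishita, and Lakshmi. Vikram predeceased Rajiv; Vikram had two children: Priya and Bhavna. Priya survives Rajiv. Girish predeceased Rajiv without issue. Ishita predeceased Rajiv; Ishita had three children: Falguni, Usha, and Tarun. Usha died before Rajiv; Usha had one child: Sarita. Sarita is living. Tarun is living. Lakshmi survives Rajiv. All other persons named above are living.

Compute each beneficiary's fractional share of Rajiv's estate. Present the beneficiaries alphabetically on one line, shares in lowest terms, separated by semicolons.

Neither parent survives and there are no descendants, so the estate passes to Rajiv's siblings and their issue per stirpes.
Girish left no surviving issue, so that branch lapses and is disregarded.
The estate is divided into 3 equal shares of 1/3 among Vikram, Ishita, Lakshmi.
Vikram predeceased; the 1/3 allotted to Vikram's branch passes to Vikram's issue by representation.
The 1/3 is divided into 2 equal shares of 1/6 among Priya, Bhavna.
Priya is living and takes 1/6.
Bhavna is living and takes 1/6.
Ishita predeceased; the 1/3 allotted to Ishita's branch passes to Ishita's issue by representation.
The 1/3 is divided into 3 equal shares of 1/9 among Falguni, Usha, Tarun.
Falguni is living and takes 1/9.
Usha predeceased; the 1/9 allotted to Usha's branch passes to Usha's issue by representation.
Sarita is the sole taker at this level and receives the full 1/9.
Tarun is living and takes 1/9.
Lakshmi is living and takes 1/3.

Bhavna 1/6; Falguni 1/9; Lakshmi 1/3; Priya 1/6; Sarita 1/9; Tarun 1/9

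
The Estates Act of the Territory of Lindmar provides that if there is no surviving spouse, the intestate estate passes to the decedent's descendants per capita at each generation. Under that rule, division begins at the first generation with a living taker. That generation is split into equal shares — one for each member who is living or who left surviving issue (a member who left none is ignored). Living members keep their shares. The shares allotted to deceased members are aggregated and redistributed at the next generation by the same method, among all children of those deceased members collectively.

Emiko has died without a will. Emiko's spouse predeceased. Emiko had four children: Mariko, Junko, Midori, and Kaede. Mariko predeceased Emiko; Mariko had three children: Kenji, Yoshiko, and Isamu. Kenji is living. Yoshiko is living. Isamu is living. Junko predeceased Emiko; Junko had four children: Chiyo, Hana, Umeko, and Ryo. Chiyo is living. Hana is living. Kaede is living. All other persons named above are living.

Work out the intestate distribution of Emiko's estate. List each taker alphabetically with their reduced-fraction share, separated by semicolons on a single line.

Chiyo 1/14; Hana 1/14; Isamu 1/14; Kaede 1/4; Kenji 1/14; Midori 1/4; Ryo 1/14; Umeko 1/14; Yoshiko 1/14

There is no surviving spouse, so the entire estate passes to Emiko's descendants per capita at each generation.
At generation 1 (Mariko, Junko, Midori, Kaede) there are 4 shares of (1)/4 = 1/4 each.
Living: Midori and Kaede — each takes 1/4.
Deceased: Mariko and Junko. Their combined 1/2 is pooled and carried to generation 2.
At generation 2 (Kenji, Yoshiko, Isamu, Chiyo, Hana, Umeko, Ryo) there are 7 shares of (1/2)/7 = 1/14 each.
Living: Kenji, Yoshiko, Isamu, Chiyo, Hana, Umeko, and Ryo — each takes 1/14.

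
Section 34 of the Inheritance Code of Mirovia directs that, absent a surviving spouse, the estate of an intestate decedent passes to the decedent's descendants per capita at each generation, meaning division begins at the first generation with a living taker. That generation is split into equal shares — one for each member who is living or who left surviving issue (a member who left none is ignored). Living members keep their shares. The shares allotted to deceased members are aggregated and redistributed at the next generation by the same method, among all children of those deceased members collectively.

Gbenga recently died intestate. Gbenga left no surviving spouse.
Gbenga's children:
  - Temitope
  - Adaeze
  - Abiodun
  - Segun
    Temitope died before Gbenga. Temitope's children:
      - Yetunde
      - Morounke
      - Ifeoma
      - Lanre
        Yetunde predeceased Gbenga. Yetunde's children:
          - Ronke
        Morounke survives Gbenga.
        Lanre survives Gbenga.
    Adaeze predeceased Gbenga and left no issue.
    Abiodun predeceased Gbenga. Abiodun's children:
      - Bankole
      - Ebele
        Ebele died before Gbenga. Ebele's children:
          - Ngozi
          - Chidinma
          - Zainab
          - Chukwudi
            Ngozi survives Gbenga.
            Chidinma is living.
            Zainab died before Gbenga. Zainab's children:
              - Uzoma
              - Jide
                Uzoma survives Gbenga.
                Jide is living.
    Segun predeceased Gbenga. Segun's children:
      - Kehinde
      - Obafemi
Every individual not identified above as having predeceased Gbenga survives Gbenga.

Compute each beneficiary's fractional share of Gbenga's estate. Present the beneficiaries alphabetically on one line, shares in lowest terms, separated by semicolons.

There is no surviving spouse, so the entire estate passes to Gbenga's descendants per capita at each generation.
No one at generation 1 (Temitope, Abiodun, Segun) is living; moving to the next generation.
At generation 2 (Yetunde, Morounke, Ifeoma, Lanre, Bankole, Ebele, Kehinde, Obafemi) there are 8 shares of (1)/8 = 1/8 each.
Living: Morounke, Ifeoma, Lanre, Bankole, Kehinde, and Obafemi — each takes 1/8.
Deceased: Yetunde and Ebele. Their combined 1/4 is pooled and carried to generation 3.
At generation 3 (Ronke, Ngozi, Chidinma, Zainab, Chukwudi) there are 5 shares of (1/4)/5 = 1/20 each.
Living: Ronke, Ngozi, Chidinma, and Chukwudi — each takes 1/20.
Deceased: Zainab. That 1/20 share is carried to generation 4.
At generation 4 (Uzoma, Jide) there are 2 shares of (1/20)/2 = 1/40 each.
Living: Uzoma and Jide — each takes 1/40.

Bankole 1/8; Chidinma 1/20; Chukwudi 1/20; Ifeoma 1/8; Jide 1/40; Kehinde 1/8; Lanre 1/8; Morounke 1/8; Ngozi 1/20; Obafemi 1/8; Ronke 1/20; Uzoma 1/40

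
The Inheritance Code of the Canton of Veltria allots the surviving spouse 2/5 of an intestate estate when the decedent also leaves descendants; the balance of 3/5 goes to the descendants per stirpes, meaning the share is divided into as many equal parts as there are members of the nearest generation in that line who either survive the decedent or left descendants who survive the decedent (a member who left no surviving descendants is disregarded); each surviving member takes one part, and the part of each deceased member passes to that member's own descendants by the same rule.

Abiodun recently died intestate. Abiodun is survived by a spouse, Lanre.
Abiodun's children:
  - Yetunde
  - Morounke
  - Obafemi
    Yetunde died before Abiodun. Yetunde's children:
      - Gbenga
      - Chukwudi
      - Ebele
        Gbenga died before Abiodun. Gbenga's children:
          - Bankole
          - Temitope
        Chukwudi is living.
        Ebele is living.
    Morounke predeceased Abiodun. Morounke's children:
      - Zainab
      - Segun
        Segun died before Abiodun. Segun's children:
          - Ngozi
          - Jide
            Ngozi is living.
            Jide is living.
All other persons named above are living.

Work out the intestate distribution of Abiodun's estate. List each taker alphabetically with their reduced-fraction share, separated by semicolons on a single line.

Lanre, as surviving spouse, takes 2/5.
The remaining 3/5 passes to Abiodun's descendants per stirpes.
The 3/5 is divided into 3 equal shares of 1/5 among Yetunde, Morounke, Obafemi.
Yetunde predeceased; the 1/5 allotted to Yetunde's branch passes to Yetunde's issue by representation.
The 1/5 is divided into 3 equal shares of 1/15 among Gbenga, Chukwudi, Ebele.
Gbenga predeceased; the 1/15 allotted to Gbenga's branch passes to Gbenga's issue by representation.
The 1/15 is divided into 2 equal shares of 1/30 among Bankole, Temitope.
Bankole is living and takes 1/30.
Temitope is living and takes 1/30.
Chukwudi is living and takes 1/15.
Ebele is living and takes 1/15.
Morounke predeceased; the 1/5 allotted to Morounke's branch passes to Morounke's issue by representation.
The 1/5 is divided into 2 equal shares of 1/10 among Zainab, Segun.
Zainab is living and takes 1/10.
Segun predeceased; the 1/10 allotted to Segun's branch passes to Segun's issue by representation.
The 1/10 is divided into 2 equal shares of 1/20 among Ngozi, Jide.
Ngozi is living and takes 1/20.
Jide is living and takes 1/20.
Obafemi is living and takes 1/5.

Bankole 1/30; Chukwudi 1/15; Ebele 1/15; Jide 1/20; Lanre 2/5; Ngozi 1/20; Obafemi 1/5; Temitope 1/30; Zainab 1/10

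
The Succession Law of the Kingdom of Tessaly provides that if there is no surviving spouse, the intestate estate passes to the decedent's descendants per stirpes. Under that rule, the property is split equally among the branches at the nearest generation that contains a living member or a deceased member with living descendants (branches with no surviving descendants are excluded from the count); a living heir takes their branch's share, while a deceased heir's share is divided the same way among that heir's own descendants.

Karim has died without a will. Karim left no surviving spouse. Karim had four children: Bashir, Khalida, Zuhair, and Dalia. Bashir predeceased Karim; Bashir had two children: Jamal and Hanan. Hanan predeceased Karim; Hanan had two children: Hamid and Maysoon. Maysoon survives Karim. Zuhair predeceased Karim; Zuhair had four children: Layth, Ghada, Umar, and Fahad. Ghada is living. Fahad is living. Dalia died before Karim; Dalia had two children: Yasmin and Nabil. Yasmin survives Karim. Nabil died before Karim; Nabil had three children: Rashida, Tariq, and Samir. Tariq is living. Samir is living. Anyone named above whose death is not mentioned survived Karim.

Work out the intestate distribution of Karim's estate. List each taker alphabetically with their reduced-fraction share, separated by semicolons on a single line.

Fahad 1/16; Ghada 1/16; Hamid 1/16; Jamal 1/8; Khalida 1/4; Layth 1/16; Maysoon 1/16; Rashida 1/24; Samir 1/24; Tariq 1/24; Umar 1/16; Yasmin 1/8

There is no surviving spouse, so the entire estate passes to Karim's descendants per stirpes.
The estate is divided into 4 equal shares of 1/4 among Bashir, Khalida, Zuhair, Dalia.
Bashir predeceased; the 1/4 allotted to Bashir's branch passes to Bashir's issue by representation.
The 1/4 is divided into 2 equal shares of 1/8 among Jamal, Hanan.
Jamal is living and takes 1/8.
Hanan predeceased; the 1/8 allotted to Hanan's branch passes to Hanan's issue by representation.
The 1/8 is divided into 2 equal shares of 1/16 among Hamid, Maysoon.
Hamid is living and takes 1/16.
Maysoon is living and takes 1/16.
Khalida is living and takes 1/4.
Zuhair predeceased; the 1/4 allotted to Zuhair's branch passes to Zuhair's issue by representation.
The 1/4 is divided into 4 equal shares of 1/16 among Layth, Ghada, Umar, Fahad.
Layth is living and takes 1/16.
Ghada is living and takes 1/16.
Umar is living and takes 1/16.
Fahad is living and takes 1/16.
Dalia predeceased; the 1/4 allotted to Dalia's branch passes to Dalia's issue by representation.
The 1/4 is divided into 2 equal shares of 1/8 among Yasmin, Nabil.
Yasmin is living and takes 1/8.
Nabil predeceased; the 1/8 allotted to Nabil's branch passes to Nabil's issue by representation.
The 1/8 is divided into 3 equal shares of 1/24 among Rashida, Tariq, Samir.
Rashida is living and takes 1/24.
Tariq is living and takes 1/24.
Samir is living and takes 1/24.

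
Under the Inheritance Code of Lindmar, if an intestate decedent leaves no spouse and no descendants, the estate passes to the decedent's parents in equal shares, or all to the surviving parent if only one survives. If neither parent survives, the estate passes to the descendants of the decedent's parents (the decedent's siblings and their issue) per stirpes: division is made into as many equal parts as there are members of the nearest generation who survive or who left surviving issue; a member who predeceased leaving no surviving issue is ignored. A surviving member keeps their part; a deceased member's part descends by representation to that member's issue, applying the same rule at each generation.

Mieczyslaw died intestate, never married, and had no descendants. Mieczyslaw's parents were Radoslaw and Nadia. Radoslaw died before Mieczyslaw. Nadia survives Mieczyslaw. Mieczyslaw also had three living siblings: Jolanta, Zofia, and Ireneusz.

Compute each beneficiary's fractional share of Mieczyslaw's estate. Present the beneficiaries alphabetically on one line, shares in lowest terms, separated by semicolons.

Only one parent, Nadia, survives, so Nadia takes the entire estate. The siblings take nothing because a surviving parent has priority.

Nadia 1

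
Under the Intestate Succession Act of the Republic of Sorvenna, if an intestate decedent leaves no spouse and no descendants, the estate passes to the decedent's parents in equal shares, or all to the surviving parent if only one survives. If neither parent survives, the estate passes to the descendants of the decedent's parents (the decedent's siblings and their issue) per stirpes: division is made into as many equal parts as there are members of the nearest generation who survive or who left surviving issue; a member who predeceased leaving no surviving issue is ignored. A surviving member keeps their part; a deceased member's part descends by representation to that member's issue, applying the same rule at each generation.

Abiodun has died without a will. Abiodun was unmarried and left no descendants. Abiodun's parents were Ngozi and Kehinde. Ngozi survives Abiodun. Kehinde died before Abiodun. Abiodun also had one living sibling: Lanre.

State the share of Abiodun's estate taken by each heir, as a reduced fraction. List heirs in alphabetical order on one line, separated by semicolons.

Only one parent, Ngozi, survives, so Ngozi takes the entire estate. The siblings take nothing because a surviving parent has priority.

Ngozi 1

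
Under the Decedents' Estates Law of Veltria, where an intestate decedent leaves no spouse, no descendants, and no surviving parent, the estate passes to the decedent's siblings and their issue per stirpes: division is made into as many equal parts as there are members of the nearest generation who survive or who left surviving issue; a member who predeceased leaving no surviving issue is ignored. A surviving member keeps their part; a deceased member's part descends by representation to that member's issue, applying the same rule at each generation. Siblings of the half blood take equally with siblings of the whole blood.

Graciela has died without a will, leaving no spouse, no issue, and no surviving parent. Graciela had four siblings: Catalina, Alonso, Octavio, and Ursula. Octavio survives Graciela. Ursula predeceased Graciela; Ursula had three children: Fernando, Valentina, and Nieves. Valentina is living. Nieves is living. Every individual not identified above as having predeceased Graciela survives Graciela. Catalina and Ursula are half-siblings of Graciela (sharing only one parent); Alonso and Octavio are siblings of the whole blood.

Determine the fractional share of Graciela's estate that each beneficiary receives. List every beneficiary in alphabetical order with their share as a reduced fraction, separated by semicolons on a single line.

No spouse, descendants, or parent survives, so the estate passes to Graciela's siblings per stirpes.
Half-blood and whole-blood siblings take equally under the stated rule.
The estate is divided into 4 equal shares of 1/4 among Catalina, Alonso, Octavio, Ursula.
Catalina is living and takes 1/4.
Alonso is living and takes 1/4.
Octavio is living and takes 1/4.
Ursula predeceased; the 1/4 allotted to Ursula's branch passes to Ursula's issue by representation.
The 1/4 is divided into 3 equal shares of 1/12 among Fernando, Valentina, Nieves.
Fernando is living and takes 1/12.
Valentina is living and takes 1/12.
Nieves is living and takes 1/12.

Alonso 1/4; Catalina 1/4; Fernando 1/12; Nieves 1/12; Octavio 1/4; Valentina 1/12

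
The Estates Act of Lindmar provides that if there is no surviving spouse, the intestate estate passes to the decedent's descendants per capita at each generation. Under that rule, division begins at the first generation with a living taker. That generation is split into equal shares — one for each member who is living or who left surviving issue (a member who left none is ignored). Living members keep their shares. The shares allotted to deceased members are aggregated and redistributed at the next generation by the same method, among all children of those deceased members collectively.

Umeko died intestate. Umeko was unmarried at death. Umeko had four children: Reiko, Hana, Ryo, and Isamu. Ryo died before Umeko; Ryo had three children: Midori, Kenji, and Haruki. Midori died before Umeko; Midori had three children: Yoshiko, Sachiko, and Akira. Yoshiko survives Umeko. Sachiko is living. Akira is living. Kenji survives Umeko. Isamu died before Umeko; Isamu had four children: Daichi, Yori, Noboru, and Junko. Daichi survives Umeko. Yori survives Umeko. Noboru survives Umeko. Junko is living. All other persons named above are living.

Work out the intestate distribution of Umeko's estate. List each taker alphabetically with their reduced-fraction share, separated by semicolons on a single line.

Akira 1/42; Daichi 1/14; Hana 1/4; Haruki 1/14; Junko 1/14; Kenji 1/14; Noboru 1/14; Reiko 1/4; Sachiko 1/42; Yori 1/14; Yoshiko 1/42

There is no surviving spouse, so the entire estate passes to Umeko's descendants per capita at each generation.
At generation 1 (Reiko, Hana, Ryo, Isamu) there are 4 shares of (1)/4 = 1/4 each.
Living: Reiko and Hana — each takes 1/4.
Deceased: Ryo and Isamu. Their combined 1/2 is pooled and carried to generation 2.
At generation 2 (Midori, Kenji, Haruki, Daichi, Yori, Noboru, Junko) there are 7 shares of (1/2)/7 = 1/14 each.
Living: Kenji, Haruki, Daichi, Yori, Noboru, and Junko — each takes 1/14.
Deceased: Midori. That 1/14 share is carried to generation 3.
At generation 3 (Yoshiko, Sachiko, Akira) there are 3 shares of (1/14)/3 = 1/42 each.
Living: Yoshiko, Sachiko, and Akira — each takes 1/42.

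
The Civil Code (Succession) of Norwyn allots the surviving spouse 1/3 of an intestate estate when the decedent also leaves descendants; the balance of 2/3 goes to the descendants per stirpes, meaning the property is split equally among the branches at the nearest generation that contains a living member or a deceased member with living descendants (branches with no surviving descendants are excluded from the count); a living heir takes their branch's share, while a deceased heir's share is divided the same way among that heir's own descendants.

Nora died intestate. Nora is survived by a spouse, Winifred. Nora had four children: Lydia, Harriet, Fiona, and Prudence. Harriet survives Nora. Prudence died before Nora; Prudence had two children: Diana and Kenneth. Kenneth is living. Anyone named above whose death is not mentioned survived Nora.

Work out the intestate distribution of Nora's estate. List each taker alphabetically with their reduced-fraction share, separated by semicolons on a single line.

Diana 1/12; Fiona 1/6; Harriet 1/6; Kenneth 1/12; Lydia 1/6; Winifred 1/3

Winifred, as surviving spouse, takes 1/3.
The remaining 2/3 passes to Nora's descendants per stirpes.
The 2/3 is divided into 4 equal shares of 1/6 among Lydia, Harriet, Fiona, Prudence.
Lydia is living and takes 1/6.
Harriet is living and takes 1/6.
Fiona is living and takes 1/6.
Prudence predeceased; the 1/6 allotted to Prudence's branch passes to Prudence's issue by representation.
The 1/6 is divided into 2 equal shares of 1/12 among Diana, Kenneth.
Diana is living and takes 1/12.
Kenneth is living and takes 1/12.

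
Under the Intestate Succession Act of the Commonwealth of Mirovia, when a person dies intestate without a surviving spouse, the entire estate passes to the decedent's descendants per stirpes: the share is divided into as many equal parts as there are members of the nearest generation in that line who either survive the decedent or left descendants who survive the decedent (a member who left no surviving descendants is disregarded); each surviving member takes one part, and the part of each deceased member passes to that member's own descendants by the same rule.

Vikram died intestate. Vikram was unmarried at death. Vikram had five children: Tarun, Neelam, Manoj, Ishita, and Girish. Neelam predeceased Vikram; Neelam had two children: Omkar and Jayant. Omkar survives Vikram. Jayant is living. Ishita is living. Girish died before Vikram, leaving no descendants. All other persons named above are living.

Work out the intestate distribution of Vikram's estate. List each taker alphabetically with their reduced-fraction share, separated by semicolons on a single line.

Ishita 1/4; Jayant 1/8; Manoj 1/4; Omkar 1/8; Tarun 1/4

There is no surviving spouse, so the entire estate passes to Vikram's descendants per stirpes.
Girish left no surviving issue, so that branch lapses and is disregarded.
The estate is divided into 4 equal shares of 1/4 among Tarun, Neelam, Manoj, Ishita.
Tarun is living and takes 1/4.
Neelam predeceased; the 1/4 allotted to Neelam's branch passes to Neelam's issue by representation.
The 1/4 is divided into 2 equal shares of 1/8 among Omkar, Jayant.
Omkar is living and takes 1/8.
Jayant is living and takes 1/8.
Manoj is living and takes 1/4.
Ishita is living and takes 1/4.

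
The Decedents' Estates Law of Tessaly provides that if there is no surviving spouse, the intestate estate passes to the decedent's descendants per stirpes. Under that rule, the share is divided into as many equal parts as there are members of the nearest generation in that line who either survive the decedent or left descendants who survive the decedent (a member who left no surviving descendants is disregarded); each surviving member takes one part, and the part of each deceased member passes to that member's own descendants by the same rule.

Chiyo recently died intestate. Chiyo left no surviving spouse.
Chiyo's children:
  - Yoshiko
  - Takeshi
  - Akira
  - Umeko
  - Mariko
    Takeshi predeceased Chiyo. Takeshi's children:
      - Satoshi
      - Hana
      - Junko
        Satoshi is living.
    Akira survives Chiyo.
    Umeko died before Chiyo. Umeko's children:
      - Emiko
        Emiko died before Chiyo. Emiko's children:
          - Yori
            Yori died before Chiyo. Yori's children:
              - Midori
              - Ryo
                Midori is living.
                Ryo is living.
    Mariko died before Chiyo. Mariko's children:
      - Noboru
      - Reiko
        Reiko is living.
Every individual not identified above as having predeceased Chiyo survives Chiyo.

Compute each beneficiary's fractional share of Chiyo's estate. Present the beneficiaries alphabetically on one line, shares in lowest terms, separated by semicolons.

There is no surviving spouse, so the entire estate passes to Chiyo's descendants per stirpes.
The estate is divided into 5 equal shares of 1/5 among Yoshiko, Takeshi, Akira, Umeko, Mariko.
Yoshiko is living and takes 1/5.
Takeshi predeceased; the 1/5 allotted to Takeshi's branch passes to Takeshi's issue by representation.
The 1/5 is divided into 3 equal shares of 1/15 among Satoshi, Hana, Junko.
Satoshi is living and takes 1/15.
Hana is living and takes 1/15.
Junko is living and takes 1/15.
Akira is living and takes 1/5.
Umeko predeceased; the 1/5 allotted to Umeko's branch passes to Umeko's issue by representation.
Emiko's line is the sole branch at this level, so the full 1/5 passes to Emiko's issue by representation.
Yori's line is the sole branch at this level, so the full 1/5 passes to Yori's issue by representation.
The 1/5 is divided into 2 equal shares of 1/10 among Midori, Ryo.
Midori is living and takes 1/10.
Ryo is living and takes 1/10.
Mariko predeceased; the 1/5 allotted to Mariko's branch passes to Mariko's issue by representation.
The 1/5 is divided into 2 equal shares of 1/10 among Noboru, Reiko.
Noboru is living and takes 1/10.
Reiko is living and takes 1/10.

Akira 1/5; Hana 1/15; Junko 1/15; Midori 1/10; Noboru 1/10; Reiko 1/10; Ryo 1/10; Satoshi 1/15; Yoshiko 1/5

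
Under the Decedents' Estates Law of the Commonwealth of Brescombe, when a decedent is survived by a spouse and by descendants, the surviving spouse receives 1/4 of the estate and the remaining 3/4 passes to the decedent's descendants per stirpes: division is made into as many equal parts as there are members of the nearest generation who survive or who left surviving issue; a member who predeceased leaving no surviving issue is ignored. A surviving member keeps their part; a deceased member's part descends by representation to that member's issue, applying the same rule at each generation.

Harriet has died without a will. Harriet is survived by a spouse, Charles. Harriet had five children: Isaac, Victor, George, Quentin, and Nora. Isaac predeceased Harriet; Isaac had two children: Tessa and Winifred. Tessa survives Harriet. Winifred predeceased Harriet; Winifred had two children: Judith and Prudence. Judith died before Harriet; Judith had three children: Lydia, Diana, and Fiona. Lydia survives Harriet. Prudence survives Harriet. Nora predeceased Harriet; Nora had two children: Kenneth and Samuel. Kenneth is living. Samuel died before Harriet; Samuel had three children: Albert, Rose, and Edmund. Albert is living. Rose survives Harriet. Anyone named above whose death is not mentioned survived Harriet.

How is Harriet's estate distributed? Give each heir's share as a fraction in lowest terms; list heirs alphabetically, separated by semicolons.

Albert 1/40; Charles 1/4; Diana 1/80; Edmund 1/40; Fiona 1/80; George 3/20; Kenneth 3/40; Lydia 1/80; Prudence 3/80; Quentin 3/20; Rose 1/40; Tessa 3/40; Victor 3/20

Charles, as surviving spouse, takes 1/4.
The remaining 3/4 passes to Harriet's descendants per stirpes.
The 3/4 is divided into 5 equal shares of 3/20 among Isaac, Victor, George, Quentin, Nora.
Isaac predeceased; the 3/20 allotted to Isaac's branch passes to Isaac's issue by representation.
The 3/20 is divided into 2 equal shares of 3/40 among Tessa, Winifred.
Tessa is living and takes 3/40.
Winifred predeceased; the 3/40 allotted to Winifred's branch passes to Winifred's issue by representation.
The 3/40 is divided into 2 equal shares of 3/80 among Judith, Prudence.
Judith predeceased; the 3/80 allotted to Judith's branch passes to Judith's issue by representation.
The 3/80 is divided into 3 equal shares of 1/80 among Lydia, Diana, Fiona.
Lydia is living and takes 1/80.
Diana is living and takes 1/80.
Fiona is living and takes 1/80.
Prudence is living and takes 3/80.
Victor is living and takes 3/20.
George is living and takes 3/20.
Quentin is living and takes 3/20.
Nora predeceased; the 3/20 allotted to Nora's branch passes to Nora's issue by representation.
The 3/20 is divided into 2 equal shares of 3/40 among Kenneth, Samuel.
Kenneth is living and takes 3/40.
Samuel predeceased; the 3/40 allotted to Samuel's branch passes to Samuel's issue by representation.
The 3/40 is divided into 3 equal shares of 1/40 among Albert, Rose, Edmund.
Albert is living and takes 1/40.
Rose is living and takes 1/40.
Edmund is living and takes 1/40.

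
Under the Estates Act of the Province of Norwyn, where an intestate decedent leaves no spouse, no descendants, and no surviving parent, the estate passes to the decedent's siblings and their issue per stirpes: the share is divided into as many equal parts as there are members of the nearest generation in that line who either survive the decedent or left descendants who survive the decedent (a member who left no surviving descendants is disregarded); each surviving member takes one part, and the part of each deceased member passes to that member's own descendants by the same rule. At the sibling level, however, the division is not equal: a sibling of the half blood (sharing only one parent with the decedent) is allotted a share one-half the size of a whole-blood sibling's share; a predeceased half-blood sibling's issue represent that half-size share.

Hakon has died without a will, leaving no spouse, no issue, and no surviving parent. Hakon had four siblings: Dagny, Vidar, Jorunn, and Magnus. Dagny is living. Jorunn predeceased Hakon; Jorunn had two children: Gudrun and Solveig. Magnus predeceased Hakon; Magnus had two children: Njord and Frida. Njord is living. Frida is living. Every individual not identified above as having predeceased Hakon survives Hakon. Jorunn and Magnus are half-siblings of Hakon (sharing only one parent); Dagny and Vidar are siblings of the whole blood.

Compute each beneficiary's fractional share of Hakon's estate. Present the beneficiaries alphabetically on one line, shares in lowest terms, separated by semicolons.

No spouse, descendants, or parent survives, so the estate passes to Hakon's siblings per stirpes.
Half-blood siblings count for one-half the weight of whole-blood siblings at the initial division.
Dividing 1 in proportion to weights (total weight 3): Dagny (weight 1) → 1/3; Vidar (weight 1) → 1/3; Jorunn (weight 1/2) → 1/6; Magnus (weight 1/2) → 1/6.
Dagny is living and takes 1/3.
Vidar is living and takes 1/3.
Jorunn predeceased; the 1/6 allotted to Jorunn's branch passes to Jorunn's issue by representation.
The 1/6 is divided into 2 equal shares of 1/12 among Gudrun, Solveig.
Gudrun is living and takes 1/12.
Solveig is living and takes 1/12.
Magnus predeceased; the 1/6 allotted to Magnus's branch passes to Magnus's issue by representation.
The 1/6 is divided into 2 equal shares of 1/12 among Njord, Frida.
Njord is living and takes 1/12.
Frida is living and takes 1/12.

Dagny 1/3; Frida 1/12; Gudrun 1/12; Njord 1/12; Solveig 1/12; Vidar 1/3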